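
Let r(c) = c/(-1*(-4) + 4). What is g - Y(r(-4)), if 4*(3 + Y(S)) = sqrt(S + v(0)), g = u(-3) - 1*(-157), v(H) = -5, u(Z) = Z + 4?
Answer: 161 - I*sqrt(22)/8 ≈ 161.0 - 0.5863*I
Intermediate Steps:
u(Z) = 4 + Z
g = 158 (g = (4 - 3) - 1*(-157) = 1 + 157 = 158)
r(c) = c/8 (r(c) = c/(4 + 4) = c/8)
Y(S) = -3 + sqrt(-5 + S)/4 (Y(S) = -3 + sqrt(S - 5)/4 = -3 + sqrt(-5 + S)/4)
g - Y(r(-4)) = 158 - (-3 + sqrt(-5 + (1/8)*(-4))/4) = 158 - (-3 + sqrt(-5 - 1/2)/4) = 158 - (-3 + sqrt(-11/2)/4) = 158 - (-3 + (I*sqrt(22)/2)/4) = 158 - (-3 + I*sqrt(22)/8) = 158 + (3 - I*sqrt(22)/8) = 161 - I*sqrt(22)/8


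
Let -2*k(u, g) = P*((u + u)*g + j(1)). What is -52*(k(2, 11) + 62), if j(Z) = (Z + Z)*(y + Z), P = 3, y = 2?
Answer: 676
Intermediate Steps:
j(Z) = 2*Z*(2 + Z) (j(Z) = (Z + Z)*(2 + Z) = (2*Z)*(2 + Z) = 2*Z*(2 + Z))
k(u, g) = -9 - 3*g*u (k(u, g) = -3*((u + u)*g + 2*1*(2 + 1))/2 = -3*((2*u)*g + 2*1*3)/2 = -3*(2*g*u + 6)/2 = -3*(6 + 2*g*u)/2 = -(18 + 6*g*u)/2 = -9 - 3*g*u)
-52*(k(2, 11) + 62) = -52*((-9 - 3*11*2) + 62) = -52*((-9 - 66) + 62) = -52*(-75 + 62) = -52*(-13) = 676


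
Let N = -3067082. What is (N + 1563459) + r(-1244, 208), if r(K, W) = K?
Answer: -1504867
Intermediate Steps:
(N + 1563459) + r(-1244, 208) = (-3067082 + 1563459) - 1244 = -1503623 - 1244 = -1504867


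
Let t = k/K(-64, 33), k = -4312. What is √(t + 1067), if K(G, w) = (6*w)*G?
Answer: √153697/12 ≈ 32.670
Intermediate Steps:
K(G, w) = 6*G*w
t = 49/144 (t = -4312/(6*(-64)*33) = -4312/(-12672) = -4312*(-1/12672) = 49/144 ≈ 0.34028)
√(t + 1067) = √(49/144 + 1067) = √(153697/144) = √153697/12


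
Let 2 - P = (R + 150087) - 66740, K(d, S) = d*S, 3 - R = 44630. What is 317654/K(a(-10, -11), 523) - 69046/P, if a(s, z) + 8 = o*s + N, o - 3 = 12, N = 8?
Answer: -573522406/253118925 ≈ -2.2658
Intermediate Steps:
R = -44627 (R = 3 - 1*44630 = 3 - 44630 = -44627)
o = 15 (o = 3 + 12 = 15)
a(s, z) = 15*s (a(s, z) = -8 + (15*s + 8) = -8 + (8 + 15*s) = 15*s)
K(d, S) = S*d
P = -38718 (P = 2 - ((-44627 + 150087) - 66740) = 2 - (105460 - 66740) = 2 - 1*38720 = 2 - 38720 = -38718)
317654/K(a(-10, -11), 523) - 69046/P = 317654/((523*(15*(-10)))) - 69046/(-38718) = 317654/((523*(-150))) - 69046*(-1/38718) = 317654/(-78450) + 34523/19359 = 317654*(-1/78450) + 34523/19359 = -158827/39225 + 34523/19359 = -573522406/253118925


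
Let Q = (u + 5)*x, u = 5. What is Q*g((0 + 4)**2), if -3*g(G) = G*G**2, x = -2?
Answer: 81920/3 ≈ 27307.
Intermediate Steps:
g(G) = -G**3/3 (g(G) = -G*G**2/3 = -G**3/3)
Q = -20 (Q = (5 + 5)*(-2) = 10*(-2) = -20)
Q*g((0 + 4)**2) = -(-20)*((0 + 4)**2)**3/3 = -(-20)*(4**2)**3/3 = -(-20)*16**3/3 = -(-20)*4096/3 = -20*(-4096/3) = 81920/3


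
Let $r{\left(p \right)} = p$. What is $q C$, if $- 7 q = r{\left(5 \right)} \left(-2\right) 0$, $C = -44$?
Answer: $0$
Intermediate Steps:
$q = 0$ ($q = - \frac{5 \left(-2\right) 0}{7} = - \frac{\left(-10\right) 0}{7} = \left(- \frac{1}{7}\right) 0 = 0$)
$q C = 0 \left(-44\right) = 0$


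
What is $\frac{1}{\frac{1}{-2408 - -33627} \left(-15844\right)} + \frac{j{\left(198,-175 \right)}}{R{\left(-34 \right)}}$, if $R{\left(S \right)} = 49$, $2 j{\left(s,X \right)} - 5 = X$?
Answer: $- \frac{2876471}{776356} \approx -3.7051$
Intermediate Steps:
$j{\left(s,X \right)} = \frac{5}{2} + \frac{X}{2}$
$\frac{1}{\frac{1}{-2408 - -33627} \left(-15844\right)} + \frac{j{\left(198,-175 \right)}}{R{\left(-34 \right)}} = \frac{1}{\frac{1}{-2408 - -33627} \left(-15844\right)} + \frac{\frac{5}{2} + \frac{1}{2} \left(-175\right)}{49} = \frac{1}{\frac{1}{-2408 + 33627}} \left(- \frac{1}{15844}\right) + \left(\frac{5}{2} - \frac{175}{2}\right) \frac{1}{49} = \frac{1}{\frac{1}{31219}} \left(- \frac{1}{15844}\right) - \frac{85}{49} = 31219 \left(- \frac{1}{15844}\right) - \frac{85}{49} = - \frac{31219}{15844} - \frac{85}{49} = - \frac{2876471}{776356}$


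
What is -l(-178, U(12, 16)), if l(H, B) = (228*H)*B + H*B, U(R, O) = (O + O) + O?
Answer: 1956576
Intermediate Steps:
U(R, O) = 3*O (U(R, O) = 2*O + O = 3*O)
l(H, B) = 229*B*H (l(H, B) = 228*B*H + B*H = 229*B*H)
-l(-178, U(12, 16)) = -229*3*16*(-178) = -229*48*(-178) = -1*(-1956576) = 1956576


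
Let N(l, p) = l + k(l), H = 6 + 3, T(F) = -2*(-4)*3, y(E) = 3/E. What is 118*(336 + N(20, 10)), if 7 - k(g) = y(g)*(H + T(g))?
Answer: 422499/10 ≈ 42250.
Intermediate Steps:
T(F) = 24 (T(F) = 8*3 = 24)
H = 9
k(g) = 7 - 99/g (k(g) = 7 - 3/g*(9 + 24) = 7 - 3/g*33 = 7 - 99/g)
N(l, p) = 7 + l - 99/l (N(l, p) = l + (7 - 99/l) = 7 + l - 99/l)
118*(336 + N(20, 10)) = 118*(336 + (7 + 20 - 99/20)) = 118*(336 + 441/20) = 118*(7161/20) = 422499/10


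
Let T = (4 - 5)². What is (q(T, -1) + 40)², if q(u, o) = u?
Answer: 1681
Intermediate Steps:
T = 1 (T = (-1)² = 1)
(q(T, -1) + 40)² = (1 + 40)² = 41² = 1681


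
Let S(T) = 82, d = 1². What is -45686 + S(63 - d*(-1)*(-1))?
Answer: -45604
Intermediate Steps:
d = 1
-45686 + S(63 - d*(-1)*(-1)) = -45686 + 82 = -45604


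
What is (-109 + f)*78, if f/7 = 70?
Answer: 29718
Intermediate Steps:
f = 490 (f = 7*70 = 490)
(-109 + f)*78 = (-109 + 490)*78 = 381*78 = 29718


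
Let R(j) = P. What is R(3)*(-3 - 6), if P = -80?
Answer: 720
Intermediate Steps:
R(j) = -80
R(3)*(-3 - 6) = -80*(-3 - 6) = -80*(-9) = 720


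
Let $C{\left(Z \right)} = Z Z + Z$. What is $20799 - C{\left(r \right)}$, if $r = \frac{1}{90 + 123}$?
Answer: $\frac{943629617}{45369} \approx 20799.0$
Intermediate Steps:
$r = \frac{1}{213} \approx 0.0046948$
$C{\left(Z \right)} = Z + Z^{2}$ ($C{\left(Z \right)} = Z^{2} + Z = Z + Z^{2}$)
$20799 - C{\left(r \right)} = 20799 - \frac{1 + \frac{1}{213}}{213} = 20799 - \frac{1}{213} \cdot \frac{214}{213} = 20799 - \frac{214}{45369} = \frac{943629617}{45369}$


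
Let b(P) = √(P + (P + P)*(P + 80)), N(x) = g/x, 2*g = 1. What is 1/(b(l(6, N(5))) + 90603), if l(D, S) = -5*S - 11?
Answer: 30201/2736301732 - 23*I*√3/8208905196 ≈ 1.1037e-5 - 4.8529e-9*I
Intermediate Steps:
g = ½ (g = (½)*1 = ½ ≈ 0.50000)
N(x) = 1/(2*x)
l(D, S) = -11 - 5*S
b(P) = √(P + 2*P*(80 + P)) (b(P) = √(P + (2*P)*(80 + P)) = √(P + 2*P*(80 + P)))
1/(b(l(6, N(5))) + 90603) = 1/(√((-11 - 5/(2*5))*(161 + 2*(-11 - 5/(2*5)))) + 90603) = 1/(√((-11 - 5*⅒)*(161 + 2*(-11 - 5*⅒))) + 90603) = 1/(√((-11 - ½)*(161 + 2*(-11 - ½))) + 90603) = 1/(√(-23*(161 + 2*(-23/2))/2) + 90603) = 1/(√(-23*(161 - 23)/2) + 90603) = 1/(√(-23/2*138) + 90603) = 1/(√(-1587) + 90603) = 1/(23*I*√3 + 90603) = 1/(90603 + 23*I*√3)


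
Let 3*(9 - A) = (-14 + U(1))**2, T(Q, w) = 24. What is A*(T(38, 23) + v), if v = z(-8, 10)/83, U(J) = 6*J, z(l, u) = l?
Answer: -73408/249 ≈ -294.81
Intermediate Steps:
v = -8/83 ≈ -0.096385
A = -37/3 (A = 9 - (-14 + 6*1)**2/3 = 9 - (-14 + 6)**2/3 = 9 - 1/3*(-8)**2 = 9 - 1/3*64 = 9 - 64/3 = -37/3 ≈ -12.333)
A*(T(38, 23) + v) = -37*(24 - 8/83)/3 = -37/3*1984/83 = -73408/249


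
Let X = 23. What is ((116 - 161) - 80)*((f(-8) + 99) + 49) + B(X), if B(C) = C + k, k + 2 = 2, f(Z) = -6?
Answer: -17727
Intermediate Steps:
k = 0 (k = -2 + 2 = 0)
B(C) = C (B(C) = C + 0 = C)
((116 - 161) - 80)*((f(-8) + 99) + 49) + B(X) = ((116 - 161) - 80)*((-6 + 99) + 49) + 23 = (-45 - 80)*(93 + 49) + 23 = -125*142 + 23 = -17750 + 23 = -17727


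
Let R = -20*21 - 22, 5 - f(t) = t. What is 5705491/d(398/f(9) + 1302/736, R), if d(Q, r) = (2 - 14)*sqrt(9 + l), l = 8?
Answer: -5705491*sqrt(17)/204 ≈ -1.1532e+5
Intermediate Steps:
f(t) = 5 - t
R = -442 (R = -420 - 22 = -442)
d(Q, r) = -12*sqrt(17) (d(Q, r) = (2 - 14)*sqrt(9 + 8) = -12*sqrt(17))
5705491/d(398/f(9) + 1302/736, R) = 5705491/((-12*sqrt(17))) = 5705491*(-sqrt(17)/204) = -5705491*sqrt(17)/204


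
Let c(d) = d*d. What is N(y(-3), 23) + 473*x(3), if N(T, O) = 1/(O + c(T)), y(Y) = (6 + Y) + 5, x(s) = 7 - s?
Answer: 164605/87 ≈ 1892.0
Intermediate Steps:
c(d) = d**2
y(Y) = 11 + Y
N(T, O) = 1/(O + T**2)
N(y(-3), 23) + 473*x(3) = 1/(23 + (11 - 3)**2) + 473*(7 - 1*3) = 1/(23 + 8**2) + 473*(7 - 3) = 1/(23 + 64) + 473*4 = 1/87 + 1892 = 164605/87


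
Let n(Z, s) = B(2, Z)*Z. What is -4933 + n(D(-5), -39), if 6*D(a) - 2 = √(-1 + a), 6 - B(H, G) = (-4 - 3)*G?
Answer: -88765/18 + 16*I*√6/9 ≈ -4931.4 + 4.3546*I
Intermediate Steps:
B(H, G) = 6 + 7*G (B(H, G) = 6 - (-4 - 3)*G = 6 - (-7)*G = 6 + 7*G)
D(a) = ⅓ + √(-1 + a)/6
n(Z, s) = Z*(6 + 7*Z) (n(Z, s) = (6 + 7*Z)*Z = Z*(6 + 7*Z))
-4933 + n(D(-5), -39) = -4933 + (⅓ + √(-1 - 5)/6)*(6 + 7*(⅓ + √(-1 - 5)/6)) = -4933 + (⅓ + √(-6)/6)*(6 + 7*(⅓ + √(-6)/6)) = -4933 + (⅓ + (I*√6)/6)*(6 + 7*(⅓ + (I*√6)/6)) = -4933 + (⅓ + I*√6/6)*(6 + 7*(⅓ + I*√6/6)) = -4933 + (⅓ + I*√6/6)*(6 + (7/3 + 7*I*√6/6)) = -4933 + (⅓ + I*√6/6)*(25/3 + 7*I*√6/6)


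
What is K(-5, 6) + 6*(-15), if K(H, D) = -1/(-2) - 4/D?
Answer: -541/6 ≈ -90.167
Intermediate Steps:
K(H, D) = ½ - 4/D (K(H, D) = -1*(-½) - 4/D = ½ - 4/D)
K(-5, 6) + 6*(-15) = (½)*(-8 + 6)/6 + 6*(-15) = (½)*(⅙)*(-2) - 90 = -⅙ - 90 = -541/6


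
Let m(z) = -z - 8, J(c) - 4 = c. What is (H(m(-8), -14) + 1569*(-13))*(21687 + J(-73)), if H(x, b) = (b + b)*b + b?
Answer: -432770742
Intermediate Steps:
J(c) = 4 + c
m(z) = -8 - z
H(x, b) = b + 2*b² (H(x, b) = (2*b)*b + b = 2*b² + b = b + 2*b²)
(H(m(-8), -14) + 1569*(-13))*(21687 + J(-73)) = (-14*(1 + 2*(-14)) + 1569*(-13))*(21687 + (4 - 73)) = (-14*(1 - 28) - 20397)*(21687 - 69) = (-14*(-27) - 20397)*21618 = (378 - 20397)*21618 = -20019*21618 = -432770742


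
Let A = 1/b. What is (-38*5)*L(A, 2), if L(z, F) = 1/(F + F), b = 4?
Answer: -95/2 ≈ -47.500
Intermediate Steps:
A = 1/4 ≈ 0.25000
L(z, F) = 1/(2*F)
(-38*5)*L(A, 2) = (-38*5)*((1/2)/2) = -95/2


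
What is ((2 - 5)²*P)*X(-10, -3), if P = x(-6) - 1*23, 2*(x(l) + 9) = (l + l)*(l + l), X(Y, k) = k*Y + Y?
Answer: 7200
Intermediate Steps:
X(Y, k) = Y + Y*k (X(Y, k) = Y*k + Y = Y + Y*k)
x(l) = -9 + 2*l² (x(l) = -9 + ((l + l)*(l + l))/2 = -9 + ((2*l)*(2*l))/2 = -9 + (4*l²)/2 = -9 + 2*l²)
P = 40 (P = (-9 + 2*(-6)²) - 1*23 = (-9 + 2*36) - 23 = (-9 + 72) - 23 = 63 - 23 = 40)
((2 - 5)²*P)*X(-10, -3) = ((2 - 5)²*40)*(-10*(1 - 3)) = ((-3)²*40)*(-10*(-2)) = (9*40)*20 = 360*20 = 7200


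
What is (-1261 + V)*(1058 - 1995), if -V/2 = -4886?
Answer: -7974807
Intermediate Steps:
V = 9772 (V = -2*(-4886) = 9772)
(-1261 + V)*(1058 - 1995) = (-1261 + 9772)*(1058 - 1995) = 8511*(-937) = -7974807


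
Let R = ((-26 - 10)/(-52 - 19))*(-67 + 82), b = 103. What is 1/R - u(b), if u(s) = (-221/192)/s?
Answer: 126953/889920 ≈ 0.14266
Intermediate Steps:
R = 540/71 (R = -36/(-71)*15 = -36*(-1/71)*15 = (36/71)*15 = 540/71 ≈ 7.6056)
u(s) = -221/(192*s) (u(s) = (-221*1/192)/s = -221/(192*s))
1/R - u(b) = 1/(540/71) - (-221)/(192*103) = 71/540 - (-221)/(192*103) = 71/540 - 1*(-221/19776) = 71/540 + 221/19776 = 126953/889920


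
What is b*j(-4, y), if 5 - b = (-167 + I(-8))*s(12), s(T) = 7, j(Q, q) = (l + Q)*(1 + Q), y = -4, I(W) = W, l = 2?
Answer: 7380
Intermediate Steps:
j(Q, q) = (1 + Q)*(2 + Q) (j(Q, q) = (2 + Q)*(1 + Q) = (1 + Q)*(2 + Q))
b = 1230 (b = 5 - (-167 - 8)*7 = 5 - (-175)*7 = 5 - 1*(-1225) = 5 + 1225 = 1230)
b*j(-4, y) = 1230*(2 + (-4)² + 3*(-4)) = 1230*(2 + 16 - 12) = 1230*6 = 7380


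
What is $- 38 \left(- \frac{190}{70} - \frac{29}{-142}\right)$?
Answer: $\frac{47405}{497} \approx 95.382$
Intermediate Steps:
$- 38 \left(- \frac{190}{70} - \frac{29}{-142}\right) = - 38 \left(\left(-190\right) \frac{1}{70} - - \frac{29}{142}\right) = - 38 \left(- \frac{19}{7} + \frac{29}{142}\right) = \left(-38\right) \left(- \frac{2495}{994}\right) = \frac{47405}{497}$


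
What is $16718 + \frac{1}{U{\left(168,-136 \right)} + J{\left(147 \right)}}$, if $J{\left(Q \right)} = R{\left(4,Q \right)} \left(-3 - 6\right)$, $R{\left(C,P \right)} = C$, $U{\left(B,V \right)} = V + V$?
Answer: $\frac{5149143}{308} \approx 16718.0$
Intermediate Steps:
$U{\left(B,V \right)} = 2 V$
$J{\left(Q \right)} = -36$ ($J{\left(Q \right)} = 4 \left(-3 - 6\right) = 4 \left(-9\right) = -36$)
$16718 + \frac{1}{U{\left(168,-136 \right)} + J{\left(147 \right)}} = 16718 + \frac{1}{2 \left(-136\right) - 36} = 16718 + \frac{1}{-272 - 36} = 16718 + \frac{1}{-308} = 16718 - \frac{1}{308} = \frac{5149143}{308}$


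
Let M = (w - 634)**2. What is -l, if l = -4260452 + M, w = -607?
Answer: 2720371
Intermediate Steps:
M = 1540081 (M = (-607 - 634)**2 = (-1241)**2 = 1540081)
l = -2720371 (l = -4260452 + 1540081 = -2720371)
-l = -1*(-2720371) = 2720371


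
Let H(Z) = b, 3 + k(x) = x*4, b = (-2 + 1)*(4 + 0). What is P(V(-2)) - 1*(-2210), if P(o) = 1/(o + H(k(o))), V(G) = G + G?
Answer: 17679/8 ≈ 2209.9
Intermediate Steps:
V(G) = 2*G
b = -4 (b = -1*4 = -4)
k(x) = -3 + 4*x (k(x) = -3 + x*4 = -3 + 4*x)
H(Z) = -4
P(o) = 1/(-4 + o) (P(o) = 1/(o - 4) = 1/(-4 + o))
P(V(-2)) - 1*(-2210) = 1/(-4 + 2*(-2)) - 1*(-2210) = 1/(-4 - 4) + 2210 = 1/(-8) + 2210 = -⅛ + 2210 = 17679/8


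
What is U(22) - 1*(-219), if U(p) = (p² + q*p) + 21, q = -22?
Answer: 240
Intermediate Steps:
U(p) = 21 + p² - 22*p (U(p) = (p² - 22*p) + 21 = 21 + p² - 22*p)
U(22) - 1*(-219) = (21 + 22² - 22*22) - 1*(-219) = (21 + 484 - 484) + 219 = 21 + 219 = 240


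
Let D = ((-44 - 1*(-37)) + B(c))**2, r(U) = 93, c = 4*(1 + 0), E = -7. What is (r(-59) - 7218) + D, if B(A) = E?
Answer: -6929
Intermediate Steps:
c = 4 (c = 4*1 = 4)
B(A) = -7
D = 196 (D = ((-44 - 1*(-37)) - 7)**2 = ((-44 + 37) - 7)**2 = (-7 - 7)**2 = (-14)**2 = 196)
(r(-59) - 7218) + D = (93 - 7218) + 196 = -7125 + 196 = -6929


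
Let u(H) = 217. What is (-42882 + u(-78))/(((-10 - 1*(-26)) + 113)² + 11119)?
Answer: -8533/5552 ≈ -1.5369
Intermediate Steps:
(-42882 + u(-78))/(((-10 - 1*(-26)) + 113)² + 11119) = (-42882 + 217)/(((-10 - 1*(-26)) + 113)² + 11119) = -42665/(((-10 + 26) + 113)² + 11119) = -42665/((16 + 113)² + 11119) = -42665/(129² + 11119) = -42665/(16641 + 11119) = -42665/27760 = -42665*1/27760 = -8533/5552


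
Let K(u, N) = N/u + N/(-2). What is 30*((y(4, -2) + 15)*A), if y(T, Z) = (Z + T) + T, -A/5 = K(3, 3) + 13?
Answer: -39375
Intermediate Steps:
K(u, N) = -N/2 + N/u (K(u, N) = N/u + N*(-1/2) = N/u - N/2 = -N/2 + N/u)
A = -125/2 (A = -5*((-1/2*3 + 3/3) + 13) = -5*((-3/2 + 3*(1/3)) + 13) = -5*((-3/2 + 1) + 13) = -5*(-1/2 + 13) = -5*25/2 = -125/2 ≈ -62.500)
y(T, Z) = Z + 2*T (y(T, Z) = (T + Z) + T = Z + 2*T)
30*((y(4, -2) + 15)*A) = 30*(((-2 + 2*4) + 15)*(-125/2)) = 30*(((-2 + 8) + 15)*(-125/2)) = 30*((6 + 15)*(-125/2)) = 30*(21*(-125/2)) = 30*(-2625/2) = -39375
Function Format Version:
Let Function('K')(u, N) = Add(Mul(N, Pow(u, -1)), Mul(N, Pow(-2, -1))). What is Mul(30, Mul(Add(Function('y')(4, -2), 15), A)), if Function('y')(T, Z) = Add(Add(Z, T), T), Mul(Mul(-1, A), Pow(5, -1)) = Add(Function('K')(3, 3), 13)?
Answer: -39375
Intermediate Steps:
Function('K')(u, N) = Add(Mul(Rational(-1, 2), N), Mul(N, Pow(u, -1))) (Function('K')(u, N) = Add(Mul(N, Pow(u, -1)), Mul(N, Rational(-1, 2))) = Add(Mul(N, Pow(u, -1)), Mul(Rational(-1, 2), N)) = Add(Mul(Rational(-1, 2), N), Mul(N, Pow(u, -1))))
A = Rational(-125, 2) (A = Mul(-5, Add(Add(Mul(Rational(-1, 2), 3), Mul(3, Pow(3, -1))), 13)) = Mul(-5, Add(Add(Rational(-3, 2), Mul(3, Rational(1, 3))), 13)) = Mul(-5, Add(Add(Rational(-3, 2), 1), 13)) = Mul(-5, Add(Rational(-1, 2), 13)) = Mul(-5, Rational(25, 2)) = Rational(-125, 2) ≈ -62.500)
Function('y')(T, Z) = Add(Z, Mul(2, T)) (Function('y')(T, Z) = Add(Add(T, Z), T) = Add(Z, Mul(2, T)))
Mul(30, Mul(Add(Function('y')(4, -2), 15), A)) = Mul(30, Mul(Add(Add(-2, Mul(2, 4)), 15), Rational(-125, 2))) = Mul(30, Mul(Add(Add(-2, 8), 15), Rational(-125, 2))) = Mul(30, Mul(Add(6, 15), Rational(-125, 2))) = Mul(30, Mul(21, Rational(-125, 2))) = Mul(30, Rational(-2625, 2)) = -39375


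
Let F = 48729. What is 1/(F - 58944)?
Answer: -1/10215 ≈ -9.7895e-5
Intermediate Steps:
1/(F - 58944) = 1/(48729 - 58944) = 1/(-10215) = -1/10215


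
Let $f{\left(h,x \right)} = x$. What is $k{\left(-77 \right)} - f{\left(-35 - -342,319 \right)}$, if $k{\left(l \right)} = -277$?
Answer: $-596$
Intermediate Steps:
$k{\left(-77 \right)} - f{\left(-35 - -342,319 \right)} = -277 - 319 = -596$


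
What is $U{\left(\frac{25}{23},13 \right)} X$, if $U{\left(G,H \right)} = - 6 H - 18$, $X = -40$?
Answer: $3840$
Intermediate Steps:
$U{\left(G,H \right)} = -18 - 6 H$
$U{\left(\frac{25}{23},13 \right)} X = \left(-18 - 78\right) \left(-40\right) = \left(-96\right) \left(-40\right) = 3840$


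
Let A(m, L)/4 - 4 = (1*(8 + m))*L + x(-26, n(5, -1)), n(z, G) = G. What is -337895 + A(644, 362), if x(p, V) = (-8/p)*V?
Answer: 7880805/13 ≈ 6.0622e+5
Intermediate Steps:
x(p, V) = -8*V/p
A(m, L) = 192/13 + 4*L*(8 + m) (A(m, L) = 16 + 4*((1*(8 + m))*L - 8*(-1)/(-26)) = 16 + 4*((8 + m)*L - 8*(-1)*(-1/26)) = 16 + 4*(L*(8 + m) - 4/13) = 16 + 4*(-4/13 + L*(8 + m)) = 16 + (-16/13 + 4*L*(8 + m)) = 192/13 + 4*L*(8 + m))
-337895 + A(644, 362) = -337895 + (192/13 + 32*362 + 4*362*644) = -337895 + (192/13 + 11584 + 932512) = -337895 + 12273440/13 = 7880805/13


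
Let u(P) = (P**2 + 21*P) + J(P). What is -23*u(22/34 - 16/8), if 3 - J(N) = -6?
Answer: 116863/289 ≈ 404.37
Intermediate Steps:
J(N) = 9 (J(N) = 3 - 1*(-6) = 3 + 6 = 9)
u(P) = 9 + P**2 + 21*P (u(P) = (P**2 + 21*P) + 9 = 9 + P**2 + 21*P)
-23*u(22/34 - 16/8) = -23*(9 + (22/34 - 16/8)**2 + 21*(22/34 - 16/8)) = -23*(9 + (22*(1/34) - 16*1/8)**2 + 21*(22*(1/34) - 16*1/8)) = -23*(9 + (11/17 - 2)**2 + 21*(11/17 - 2)) = -23*(9 + (-23/17)**2 + 21*(-23/17)) = -23*(9 + 529/289 - 483/17) = -23*(-5081/289) = 116863/289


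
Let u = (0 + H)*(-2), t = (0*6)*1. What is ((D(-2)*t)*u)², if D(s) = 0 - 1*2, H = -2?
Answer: 0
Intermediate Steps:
t = 0 (t = 0*1 = 0)
u = 4 (u = (0 - 2)*(-2) = -2*(-2) = 4)
D(s) = -2 (D(s) = 0 - 2 = -2)
((D(-2)*t)*u)² = (-2*0*4)² = (0*4)² = 0² = 0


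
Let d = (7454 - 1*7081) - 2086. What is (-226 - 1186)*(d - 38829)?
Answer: 57245304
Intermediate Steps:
d = -1713 (d = (7454 - 7081) - 2086 = 373 - 2086 = -1713)
(-226 - 1186)*(d - 38829) = (-226 - 1186)*(-1713 - 38829) = -1412*(-40542) = 57245304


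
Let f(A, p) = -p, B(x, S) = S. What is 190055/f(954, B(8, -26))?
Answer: 190055/26 ≈ 7309.8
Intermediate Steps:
190055/f(954, B(8, -26)) = 190055/((-1*(-26))) = 190055/26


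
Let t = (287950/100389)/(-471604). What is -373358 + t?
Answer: -8838103312796099/23671926978 ≈ -3.7336e+5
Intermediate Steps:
t = -143975/23671926978 (t = (287950*(1/100389))*(-1/471604) = (287950/100389)*(-1/471604) = -143975/23671926978 ≈ -6.0821e-6)
-373358 + t = -373358 - 143975/23671926978 = -8838103312796099/23671926978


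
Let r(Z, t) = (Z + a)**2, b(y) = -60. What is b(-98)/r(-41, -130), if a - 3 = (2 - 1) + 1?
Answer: -5/108 ≈ -0.046296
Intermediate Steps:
a = 5 (a = 3 + ((2 - 1) + 1) = 3 + (1 + 1) = 3 + 2 = 5)
r(Z, t) = (5 + Z)**2 (r(Z, t) = (Z + 5)**2 = (5 + Z)**2)
b(-98)/r(-41, -130) = -60/(5 - 41)**2 = -60/((-36)**2) = -60/1296 = -60*1/1296 = -5/108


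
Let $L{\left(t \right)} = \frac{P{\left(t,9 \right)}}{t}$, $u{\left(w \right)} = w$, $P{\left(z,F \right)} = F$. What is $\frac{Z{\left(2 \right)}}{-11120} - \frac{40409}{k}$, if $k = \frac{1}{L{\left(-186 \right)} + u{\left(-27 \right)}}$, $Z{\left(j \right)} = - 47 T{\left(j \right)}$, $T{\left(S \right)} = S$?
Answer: $\frac{188389183997}{172360} \approx 1.093 \cdot 10^{6}$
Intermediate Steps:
$Z{\left(j \right)} = - 47 j$
$L{\left(t \right)} = \frac{9}{t}$
$k = - \frac{62}{1677}$ ($k = \frac{1}{\frac{9}{-186} - 27} = \frac{1}{9 \left(- \frac{1}{186}\right) - 27} = \frac{1}{- \frac{3}{62} - 27} = \frac{1}{- \frac{1677}{62}} = - \frac{62}{1677} \approx -0.036971$)
$\frac{Z{\left(2 \right)}}{-11120} - \frac{40409}{k} = \frac{\left(-47\right) 2}{-11120} - \frac{40409}{- \frac{62}{1677}} = \left(-94\right) \left(- \frac{1}{11120}\right) - - \frac{67765893}{62} = \frac{47}{5560} + \frac{67765893}{62} = \frac{188389183997}{172360}$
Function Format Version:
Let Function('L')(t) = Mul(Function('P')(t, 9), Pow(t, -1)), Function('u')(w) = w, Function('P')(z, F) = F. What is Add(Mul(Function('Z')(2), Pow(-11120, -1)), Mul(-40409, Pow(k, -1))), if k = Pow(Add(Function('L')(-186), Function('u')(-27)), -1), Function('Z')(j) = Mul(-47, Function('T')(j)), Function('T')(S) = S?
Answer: Rational(188389183997, 172360) ≈ 1.0930e+6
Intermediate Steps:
Function('Z')(j) = Mul(-47, j)
Function('L')(t) = Mul(9, Pow(t, -1))
k = Rational(-62, 1677) (k = Pow(Add(Mul(9, Pow(-186, -1)), -27), -1) = Pow(Add(Mul(9, Rational(-1, 186)), -27), -1) = Pow(Add(Rational(-3, 62), -27), -1) = Pow(Rational(-1677, 62), -1) = Rational(-62, 1677) ≈ -0.036971)
Add(Mul(Function('Z')(2), Pow(-11120, -1)), Mul(-40409, Pow(k, -1))) = Add(Mul(Mul(-47, 2), Pow(-11120, -1)), Mul(-40409, Pow(Rational(-62, 1677), -1))) = Add(Mul(-94, Rational(-1, 11120)), Mul(-40409, Rational(-1677, 62))) = Add(Rational(47, 5560), Rational(67765893, 62)) = Rational(188389183997, 172360)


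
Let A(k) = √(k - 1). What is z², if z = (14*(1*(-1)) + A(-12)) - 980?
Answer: (994 - I*√13)² ≈ 9.8802e+5 - 7168.0*I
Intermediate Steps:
A(k) = √(-1 + k)
z = -994 + I*√13 (z = (14*(1*(-1)) + √(-1 - 12)) - 980 = (14*(-1) + √(-13)) - 980 = (-14 + I*√13) - 980 = -994 + I*√13 ≈ -994.0 + 3.6056*I)
z² = (-994 + I*√13)²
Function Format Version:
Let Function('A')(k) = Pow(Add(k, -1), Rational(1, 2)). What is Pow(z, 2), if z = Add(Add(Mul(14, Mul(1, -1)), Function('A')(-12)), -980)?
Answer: Pow(Add(994, Mul(-1, I, Pow(13, Rational(1, 2)))), 2) ≈ Add(9.8802e+5, Mul(-7168., I))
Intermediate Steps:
Function('A')(k) = Pow(Add(-1, k), Rational(1, 2))
z = Add(-994, Mul(I, Pow(13, Rational(1, 2)))) (z = Add(Add(Mul(14, Mul(1, -1)), Pow(Add(-1, -12), Rational(1, 2))), -980) = Add(Add(Mul(14, -1), Pow(-13, Rational(1, 2))), -980) = Add(Add(-14, Mul(I, Pow(13, Rational(1, 2)))), -980) = Add(-994, Mul(I, Pow(13, Rational(1, 2)))) ≈ Add(-994.00, Mul(3.6056, I)))
Pow(z, 2) = Pow(Add(-994, Mul(I, Pow(13, Rational(1, 2)))), 2)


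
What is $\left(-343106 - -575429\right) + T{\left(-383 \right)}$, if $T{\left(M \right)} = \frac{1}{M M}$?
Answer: $\frac{34079228548}{146689} \approx 2.3232 \cdot 10^{5}$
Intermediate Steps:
$T{\left(M \right)} = \frac{1}{M^{2}}$
$\left(-343106 - -575429\right) + T{\left(-383 \right)} = \left(-343106 - -575429\right) + \frac{1}{146689} = \left(-343106 + 575429\right) + \frac{1}{146689} = 232323 + \frac{1}{146689} = \frac{34079228548}{146689}$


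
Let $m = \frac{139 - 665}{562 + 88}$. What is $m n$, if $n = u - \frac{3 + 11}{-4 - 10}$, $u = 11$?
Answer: $- \frac{3156}{325} \approx -9.7108$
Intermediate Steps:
$n = 12$ ($n = 11 - \frac{3 + 11}{-4 - 10} = 11 - \frac{14}{-14} = 11 - 14 \left(- \frac{1}{14}\right) = 11 - -1 = 11 + 1 = 12$)
$m = - \frac{263}{325}$ ($m = - \frac{526}{650} = \left(-526\right) \frac{1}{650} = - \frac{263}{325} \approx -0.80923$)
$m n = \left(- \frac{263}{325}\right) 12 = - \frac{3156}{325}$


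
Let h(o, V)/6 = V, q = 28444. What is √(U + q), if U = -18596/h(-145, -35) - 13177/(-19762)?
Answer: √122854525901726010/2075010 ≈ 168.92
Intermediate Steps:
h(o, V) = 6*V
U = 185130661/2075010 (U = -18596/(6*(-35)) - 13177/(-19762) = -18596/(-210) - 13177*(-1/19762) = -18596*(-1/210) + 13177/19762 = 9298/105 + 13177/19762 = 185130661/2075010 ≈ 89.219)
√(U + q) = √(185130661/2075010 + 28444) = √(59206715101/2075010) = √122854525901726010/2075010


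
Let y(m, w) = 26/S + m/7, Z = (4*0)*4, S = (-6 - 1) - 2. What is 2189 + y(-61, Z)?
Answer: 137176/63 ≈ 2177.4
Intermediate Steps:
S = -9 (S = -7 - 2 = -9)
Z = 0 (Z = 0*4 = 0)
y(m, w) = -26/9 + m/7 (y(m, w) = 26/(-9) + m/7 = 26*(-1/9) + m*(1/7) = -26/9 + m/7)
2189 + y(-61, Z) = 2189 + (-26/9 + (1/7)*(-61)) = 2189 + (-26/9 - 61/7) = 2189 - 731/63 = 137176/63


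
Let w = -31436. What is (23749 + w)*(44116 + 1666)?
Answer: -351926234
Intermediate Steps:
(23749 + w)*(44116 + 1666) = (23749 - 31436)*(44116 + 1666) = -7687*45782 = -351926234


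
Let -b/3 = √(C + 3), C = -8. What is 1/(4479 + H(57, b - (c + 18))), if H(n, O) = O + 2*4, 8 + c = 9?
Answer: 4468/19963069 + 3*I*√5/19963069 ≈ 0.00022381 + 3.3603e-7*I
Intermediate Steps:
c = 1 (c = -8 + 9 = 1)
b = -3*I*√5 (b = -3*√(-8 + 3) = -3*I*√5 ≈ -6.7082*I)
H(n, O) = 8 + O (H(n, O) = O + 8 = 8 + O)
1/(4479 + H(57, b - (c + 18))) = 1/(4479 + (8 + (-3*I*√5 - (1 + 18)))) = 1/(4479 + (8 + (-3*I*√5 - 1*19))) = 1/(4479 + (8 + (-3*I*√5 - 19))) = 1/(4479 + (8 + (-19 - 3*I*√5))) = 1/(4479 + (-11 - 3*I*√5)) = 1/(4468 - 3*I*√5)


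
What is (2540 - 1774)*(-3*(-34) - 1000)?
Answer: -687868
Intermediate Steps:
(2540 - 1774)*(-3*(-34) - 1000) = 766*(102 - 1000) = 766*(-898) = -687868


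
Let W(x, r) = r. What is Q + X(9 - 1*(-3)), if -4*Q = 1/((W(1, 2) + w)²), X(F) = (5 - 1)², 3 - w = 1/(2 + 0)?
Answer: 1295/81 ≈ 15.988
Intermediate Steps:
w = 5/2 (w = 3 - 1/(2 + 0) = 3 - 1/2 = 3 - 1*½ = 3 - ½ = 5/2 ≈ 2.5000)
X(F) = 16 (X(F) = 4² = 16)
Q = -1/81 (Q = -1/(4*(2 + 5/2)²) = -1/(4*((9/2)²)) = -1/(4*81/4) = -¼*4/81 = -1/81 ≈ -0.012346)
Q + X(9 - 1*(-3)) = -1/81 + 16 = 1295/81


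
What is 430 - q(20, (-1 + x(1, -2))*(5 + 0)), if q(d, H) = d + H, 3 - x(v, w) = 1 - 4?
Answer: 385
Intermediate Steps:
x(v, w) = 6 (x(v, w) = 3 - (1 - 4) = 3 - 1*(-3) = 3 + 3 = 6)
q(d, H) = H + d
430 - q(20, (-1 + x(1, -2))*(5 + 0)) = 430 - ((-1 + 6)*(5 + 0) + 20) = 430 - (5*5 + 20) = 430 - (25 + 20) = 430 - 1*45 = 430 - 45 = 385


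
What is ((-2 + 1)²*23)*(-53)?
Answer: -1219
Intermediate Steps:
((-2 + 1)²*23)*(-53) = ((-1)²*23)*(-53) = (1*23)*(-53) = 23*(-53) = -1219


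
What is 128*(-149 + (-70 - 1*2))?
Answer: -28288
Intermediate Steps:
128*(-149 + (-70 - 1*2)) = 128*(-149 + (-70 - 2)) = 128*(-149 - 72) = 128*(-221) = -28288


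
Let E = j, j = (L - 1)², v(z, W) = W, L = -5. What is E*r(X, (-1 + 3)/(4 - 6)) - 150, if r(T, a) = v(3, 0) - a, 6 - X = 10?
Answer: -114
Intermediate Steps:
j = 36 (j = (-5 - 1)² = (-6)² = 36)
X = -4 (X = 6 - 1*10 = 6 - 10 = -4)
E = 36
r(T, a) = -a (r(T, a) = 0 - a = -a)
E*r(X, (-1 + 3)/(4 - 6)) - 150 = 36*(-(-1 + 3)/(4 - 6)) - 150 = 36*(-2/(-2)) - 150 = 36*(-2*(-1)/2) - 150 = 36*(-1*(-1)) - 150 = 36*1 - 150 = 36 - 150 = -114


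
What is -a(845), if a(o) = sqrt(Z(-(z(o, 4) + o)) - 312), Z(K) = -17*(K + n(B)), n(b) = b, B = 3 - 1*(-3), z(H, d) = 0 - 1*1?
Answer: -sqrt(13934) ≈ -118.04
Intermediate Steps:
z(H, d) = -1 (z(H, d) = 0 - 1 = -1)
B = 6 (B = 3 + 3 = 6)
Z(K) = -102 - 17*K (Z(K) = -17*(K + 6) = -17*(6 + K) = -102 - 17*K)
a(o) = sqrt(-431 + 17*o) (a(o) = sqrt((-102 - (-17)*(-1 + o)) - 312) = sqrt((-102 - 17*(1 - o)) - 312) = sqrt((-102 + (-17 + 17*o)) - 312) = sqrt((-119 + 17*o) - 312) = sqrt(-431 + 17*o))
-a(845) = -sqrt(-431 + 17*845) = -sqrt(-431 + 14365) = -sqrt(13934)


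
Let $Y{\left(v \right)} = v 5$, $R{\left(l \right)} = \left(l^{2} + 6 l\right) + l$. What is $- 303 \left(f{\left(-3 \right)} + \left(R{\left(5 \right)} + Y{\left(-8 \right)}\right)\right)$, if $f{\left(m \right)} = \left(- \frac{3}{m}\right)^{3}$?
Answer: $-6363$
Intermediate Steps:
$f{\left(m \right)} = - \frac{27}{m^{3}}$
$R{\left(l \right)} = l^{2} + 7 l$
$Y{\left(v \right)} = 5 v$
$- 303 \left(f{\left(-3 \right)} + \left(R{\left(5 \right)} + Y{\left(-8 \right)}\right)\right) = - 303 \left(- \frac{27}{-27} + \left(5 \left(7 + 5\right) + 5 \left(-8\right)\right)\right) = - 303 \left(\left(-27\right) \left(- \frac{1}{27}\right) + \left(5 \cdot 12 - 40\right)\right) = - 303 \left(1 + \left(60 - 40\right)\right) = - 303 \left(1 + 20\right) = \left(-303\right) 21 = -6363$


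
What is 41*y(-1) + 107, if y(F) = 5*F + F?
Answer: -139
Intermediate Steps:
y(F) = 6*F
41*y(-1) + 107 = 41*(6*(-1)) + 107 = 41*(-6) + 107 = -246 + 107 = -139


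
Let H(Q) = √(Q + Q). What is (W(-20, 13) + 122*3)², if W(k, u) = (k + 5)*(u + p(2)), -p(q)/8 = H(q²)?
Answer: 144441 + 82080*√2 ≈ 2.6052e+5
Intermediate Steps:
H(Q) = √2*√Q (H(Q) = √(2*Q) = √2*√Q)
p(q) = -8*√2*√(q²)
W(k, u) = (5 + k)*(u - 16*√2) (W(k, u) = (k + 5)*(u - 8*√2*√(2²)) = (5 + k)*(u - 8*√2*√4) = (5 + k)*(u - 8*√2*2) = (5 + k)*(u - 16*√2))
(W(-20, 13) + 122*3)² = ((-80*√2 + 5*13 - 20*13 - 16*(-20)*√2) + 122*3)² = ((-80*√2 + 65 - 260 + 320*√2) + 366)² = ((-195 + 240*√2) + 366)² = (171 + 240*√2)²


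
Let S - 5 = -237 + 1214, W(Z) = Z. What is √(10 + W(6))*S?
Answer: 3928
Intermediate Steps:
S = 982 (S = 5 + (-237 + 1214) = 5 + 977 = 982)
√(10 + W(6))*S = √(10 + 6)*982 = √16*982 = 4*982 = 3928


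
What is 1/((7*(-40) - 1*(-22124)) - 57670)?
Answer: -1/35826 ≈ -2.7913e-5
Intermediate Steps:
1/((7*(-40) - 1*(-22124)) - 57670) = 1/((-280 + 22124) - 57670) = 1/(21844 - 57670) = 1/(-35826) = -1/35826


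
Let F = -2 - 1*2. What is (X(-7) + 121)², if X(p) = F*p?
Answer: 22201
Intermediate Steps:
F = -4 (F = -2 - 2 = -4)
X(p) = -4*p
(X(-7) + 121)² = (-4*(-7) + 121)² = (28 + 121)² = 149² = 22201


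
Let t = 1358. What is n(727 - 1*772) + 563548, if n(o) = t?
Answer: 564906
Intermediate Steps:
n(o) = 1358
n(727 - 1*772) + 563548 = 1358 + 563548 = 564906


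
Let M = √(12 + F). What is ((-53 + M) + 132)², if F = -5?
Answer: (79 + √7)² ≈ 6666.0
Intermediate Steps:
M = √7 (M = √(12 - 5) = √7 ≈ 2.6458)
((-53 + M) + 132)² = ((-53 + √7) + 132)² = (79 + √7)²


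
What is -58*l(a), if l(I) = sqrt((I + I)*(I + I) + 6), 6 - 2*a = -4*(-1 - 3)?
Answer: -58*sqrt(106) ≈ -597.15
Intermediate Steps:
a = -5 (a = 3 - (-2)*(-1 - 3) = 3 - (-2)*(-4) = 3 - 1/2*16 = 3 - 8 = -5)
l(I) = sqrt(6 + 4*I**2) (l(I) = sqrt((2*I)*(2*I) + 6) = sqrt(4*I**2 + 6) = sqrt(6 + 4*I**2))
-58*l(a) = -58*sqrt(6 + 4*(-5)**2) = -58*sqrt(6 + 4*25) = -58*sqrt(6 + 100) = -58*sqrt(106)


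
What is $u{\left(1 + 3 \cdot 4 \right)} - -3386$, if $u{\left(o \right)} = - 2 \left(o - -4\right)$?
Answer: $3352$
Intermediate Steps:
$u{\left(o \right)} = -8 - 2 o$ ($u{\left(o \right)} = - 2 \left(o + 4\right) = - 2 \left(4 + o\right) = -8 - 2 o$)
$u{\left(1 + 3 \cdot 4 \right)} - -3386 = \left(-8 - 2 \left(1 + 3 \cdot 4\right)\right) - -3386 = \left(-8 - 2 \left(1 + 12\right)\right) + 3386 = \left(-8 - 26\right) + 3386 = -34 + 3386 = 3352$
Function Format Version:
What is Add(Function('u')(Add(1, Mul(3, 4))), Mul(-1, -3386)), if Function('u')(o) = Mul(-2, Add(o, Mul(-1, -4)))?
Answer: 3352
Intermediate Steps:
Function('u')(o) = Add(-8, Mul(-2, o)) (Function('u')(o) = Mul(-2, Add(o, 4)) = Mul(-2, Add(4, o)) = Add(-8, Mul(-2, o)))
Add(Function('u')(Add(1, Mul(3, 4))), Mul(-1, -3386)) = Add(Add(-8, Mul(-2, Add(1, Mul(3, 4)))), Mul(-1, -3386)) = Add(Add(-8, Mul(-2, Add(1, 12))), 3386) = Add(Add(-8, Mul(-2, 13)), 3386) = Add(Add(-8, -26), 3386) = Add(-34, 3386) = 3352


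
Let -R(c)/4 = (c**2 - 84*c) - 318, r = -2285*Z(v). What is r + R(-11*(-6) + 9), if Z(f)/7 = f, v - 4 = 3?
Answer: -107993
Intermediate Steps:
v = 7 (v = 4 + 3 = 7)
Z(f) = 7*f
r = -111965 (r = -15995*7 = -2285*49 = -111965)
R(c) = 1272 - 4*c**2 + 336*c (R(c) = -4*((c**2 - 84*c) - 318) = -4*(-318 + c**2 - 84*c) = 1272 - 4*c**2 + 336*c)
r + R(-11*(-6) + 9) = -111965 + (1272 - 4*(-11*(-6) + 9)**2 + 336*(-11*(-6) + 9)) = -111965 + (1272 - 4*(66 + 9)**2 + 336*(66 + 9)) = -111965 + (1272 - 4*75**2 + 336*75) = -111965 + (1272 - 4*5625 + 25200) = -111965 + (1272 - 22500 + 25200) = -111965 + 3972 = -107993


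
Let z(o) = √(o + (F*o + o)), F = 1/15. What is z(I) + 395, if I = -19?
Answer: 395 + I*√8835/15 ≈ 395.0 + 6.2663*I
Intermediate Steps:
F = 1/15 ≈ 0.066667
z(o) = √465*√o/15 (z(o) = √(o + (o/15 + o)) = √(o + 16*o/15) = √(31*o/15) = √465*√o/15)
z(I) + 395 = √465*√(-19)/15 + 395 = √465*(I*√19)/15 + 395 = I*√8835/15 + 395 = 395 + I*√8835/15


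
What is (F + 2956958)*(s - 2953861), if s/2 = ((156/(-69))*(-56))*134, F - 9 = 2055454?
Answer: -336626109324927/23 ≈ -1.4636e+13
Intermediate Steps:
F = 2055463 (F = 9 + 2055454 = 2055463)
s = 780416/23 (s = 2*(((156/(-69))*(-56))*134) = 2*(((156*(-1/69))*(-56))*134) = 2*(-52/23*(-56)*134) = 2*((2912/23)*134) = 2*(390208/23) = 780416/23 ≈ 33931.)
(F + 2956958)*(s - 2953861) = (2055463 + 2956958)*(780416/23 - 2953861) = 5012421*(-67158387/23) = -336626109324927/23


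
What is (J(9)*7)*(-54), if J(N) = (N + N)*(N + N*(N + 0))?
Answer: -612360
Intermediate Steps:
J(N) = 2*N*(N + N**2) (J(N) = (2*N)*(N + N*N) = (2*N)*(N + N**2) = 2*N*(N + N**2))
(J(9)*7)*(-54) = ((2*9**2*(1 + 9))*7)*(-54) = ((2*81*10)*7)*(-54) = (1620*7)*(-54) = 11340*(-54) = -612360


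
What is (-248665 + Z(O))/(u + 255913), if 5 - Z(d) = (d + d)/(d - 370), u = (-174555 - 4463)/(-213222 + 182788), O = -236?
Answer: -573256467436/589989120945 ≈ -0.97164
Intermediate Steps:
u = 89509/15217 (u = -179018/(-30434) = -179018*(-1/30434) = 89509/15217 ≈ 5.8822)
Z(d) = 5 - 2*d/(-370 + d) (Z(d) = 5 - (d + d)/(d - 370) = 5 - 2*d/(-370 + d))
(-248665 + Z(O))/(u + 255913) = (-248665 + (-1850 + 3*(-236))/(-370 - 236))/(89509/15217 + 255913) = (-248665 + (-1850 - 708)/(-606))/(3894317630/15217) = (-248665 - 1/606*(-2558))*(15217/3894317630) = (-248665 + 1279/303)*(15217/3894317630) = -75344216/303*15217/3894317630 = -573256467436/589989120945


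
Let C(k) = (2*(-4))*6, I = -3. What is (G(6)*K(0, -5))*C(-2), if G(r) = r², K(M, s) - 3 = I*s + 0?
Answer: -31104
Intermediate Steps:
K(M, s) = 3 - 3*s (K(M, s) = 3 + (-3*s + 0) = 3 - 3*s)
C(k) = -48 (C(k) = -8*6 = -48)
(G(6)*K(0, -5))*C(-2) = (6²*(3 - 3*(-5)))*(-48) = (36*(3 + 15))*(-48) = (36*18)*(-48) = 648*(-48) = -31104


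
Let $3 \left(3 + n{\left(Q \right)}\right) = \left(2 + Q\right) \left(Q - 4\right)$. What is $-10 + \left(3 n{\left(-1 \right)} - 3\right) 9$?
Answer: $-163$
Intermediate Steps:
$n{\left(Q \right)} = -3 + \frac{\left(-4 + Q\right) \left(2 + Q\right)}{3}$ ($n{\left(Q \right)} = -3 + \frac{\left(2 + Q\right) \left(Q - 4\right)}{3} = -3 + \frac{\left(2 + Q\right) \left(-4 + Q\right)}{3} = -3 + \frac{\left(-4 + Q\right) \left(2 + Q\right)}{3}$)
$-10 + \left(3 n{\left(-1 \right)} - 3\right) 9 = -10 + \left(3 \left(- \frac{17}{3} - - \frac{2}{3} + \frac{\left(-1\right)^{2}}{3}\right) - 3\right) 9 = -10 + \left(3 \left(- \frac{17}{3} + \frac{2}{3} + \frac{1}{3} \cdot 1\right) - 3\right) 9 = -10 + \left(3 \left(- \frac{17}{3} + \frac{2}{3} + \frac{1}{3}\right) - 3\right) 9 = -10 + \left(3 \left(- \frac{14}{3}\right) - 3\right) 9 = -10 + \left(-14 - 3\right) 9 = -10 - 153 = -163$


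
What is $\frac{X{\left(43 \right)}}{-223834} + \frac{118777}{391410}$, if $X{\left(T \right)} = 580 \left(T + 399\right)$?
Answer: $- \frac{2836751407}{3369648690} \approx -0.84185$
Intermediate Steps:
$X{\left(T \right)} = 231420 + 580 T$ ($X{\left(T \right)} = 580 \left(399 + T\right) = 231420 + 580 T$)
$\frac{X{\left(43 \right)}}{-223834} + \frac{118777}{391410} = \frac{231420 + 580 \cdot 43}{-223834} + \frac{118777}{391410} = \left(231420 + 24940\right) \left(- \frac{1}{223834}\right) + 118777 \cdot \frac{1}{391410} = 256360 \left(- \frac{1}{223834}\right) + \frac{118777}{391410} = - \frac{9860}{8609} + \frac{118777}{391410} = - \frac{2836751407}{3369648690}$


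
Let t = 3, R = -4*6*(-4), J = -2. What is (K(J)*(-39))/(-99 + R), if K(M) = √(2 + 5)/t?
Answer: 13*√7/3 ≈ 11.465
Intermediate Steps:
R = 96 (R = -24*(-4) = 96)
K(M) = √7/3 (K(M) = √(2 + 5)/3 = √7*(⅓) = √7/3)
(K(J)*(-39))/(-99 + R) = ((√7/3)*(-39))/(-99 + 96) = -13*√7/(-3) = -13*√7*(-⅓) = 13*√7/3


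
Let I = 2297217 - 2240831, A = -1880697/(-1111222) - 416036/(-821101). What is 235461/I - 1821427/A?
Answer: -13386906788326144103365/16163051277076022 ≈ -8.2824e+5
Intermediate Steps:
A = 286650077627/130346499346 (A = -1880697*(-1/1111222) - 416036*(-1/821101) = 268671/158746 + 416036/821101 = 286650077627/130346499346 ≈ 2.1991)
I = 56386
235461/I - 1821427/A = 235461/56386 - 1821427/286650077627/130346499346 = 235461*(1/56386) - 1821427*130346499346/286650077627 = 235461/56386 - 237416633264286742/286650077627 = -13386906788326144103365/16163051277076022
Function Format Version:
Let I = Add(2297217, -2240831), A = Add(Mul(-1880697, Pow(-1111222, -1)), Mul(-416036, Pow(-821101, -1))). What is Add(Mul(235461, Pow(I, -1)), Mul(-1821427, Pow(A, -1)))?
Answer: Rational(-13386906788326144103365, 16163051277076022) ≈ -8.2824e+5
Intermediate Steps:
A = Rational(286650077627, 130346499346) (A = Add(Mul(-1880697, Rational(-1, 1111222)), Mul(-416036, Rational(-1, 821101))) = Add(Rational(268671, 158746), Rational(416036, 821101)) = Rational(286650077627, 130346499346) ≈ 2.1991)
I = 56386
Add(Mul(235461, Pow(I, -1)), Mul(-1821427, Pow(A, -1))) = Add(Mul(235461, Pow(56386, -1)), Mul(-1821427, Pow(Rational(286650077627, 130346499346), -1))) = Add(Mul(235461, Rational(1, 56386)), Mul(-1821427, Rational(130346499346, 286650077627))) = Add(Rational(235461, 56386), Rational(-237416633264286742, 286650077627)) = Rational(-13386906788326144103365, 16163051277076022)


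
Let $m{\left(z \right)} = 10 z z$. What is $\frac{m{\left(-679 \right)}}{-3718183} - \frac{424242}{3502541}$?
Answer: $- \frac{361746111104}{265777314347} \approx -1.3611$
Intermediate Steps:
$m{\left(z \right)} = 10 z^{2}$
$\frac{m{\left(-679 \right)}}{-3718183} - \frac{424242}{3502541} = \frac{10 \left(-679\right)^{2}}{-3718183} - \frac{424242}{3502541} = 10 \cdot 461041 \left(- \frac{1}{3718183}\right) - \frac{60606}{500363} = 4610410 \left(- \frac{1}{3718183}\right) - \frac{60606}{500363} = - \frac{658630}{531169} - \frac{60606}{500363} = - \frac{361746111104}{265777314347}$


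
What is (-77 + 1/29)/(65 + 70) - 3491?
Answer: -1518833/435 ≈ -3491.6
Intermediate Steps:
(-77 + 1/29)/(65 + 70) - 3491 = (-77 + 1/29)/135 - 3491 = (1/135)*(-2232/29) - 3491 = -248/435 - 3491 = -1518833/435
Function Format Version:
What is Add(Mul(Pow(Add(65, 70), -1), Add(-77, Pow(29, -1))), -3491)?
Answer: Rational(-1518833, 435) ≈ -3491.6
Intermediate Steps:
Add(Mul(Pow(Add(65, 70), -1), Add(-77, Pow(29, -1))), -3491) = Add(Mul(Pow(135, -1), Add(-77, Rational(1, 29))), -3491) = Add(Mul(Rational(1, 135), Rational(-2232, 29)), -3491) = Add(Rational(-248, 435), -3491) = Rational(-1518833, 435)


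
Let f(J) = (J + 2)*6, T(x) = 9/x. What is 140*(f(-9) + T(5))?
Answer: -5628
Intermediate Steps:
f(J) = 12 + 6*J (f(J) = (2 + J)*6 = 12 + 6*J)
140*(f(-9) + T(5)) = 140*((12 + 6*(-9)) + 9/5) = 140*((12 - 54) + 9*(1/5)) = 140*(-42 + 9/5) = 140*(-201/5) = -5628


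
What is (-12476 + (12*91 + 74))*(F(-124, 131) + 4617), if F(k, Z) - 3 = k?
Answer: -50849760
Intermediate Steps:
F(k, Z) = 3 + k
(-12476 + (12*91 + 74))*(F(-124, 131) + 4617) = (-12476 + (12*91 + 74))*((3 - 124) + 4617) = (-12476 + (1092 + 74))*(-121 + 4617) = (-12476 + 1166)*4496 = -11310*4496 = -50849760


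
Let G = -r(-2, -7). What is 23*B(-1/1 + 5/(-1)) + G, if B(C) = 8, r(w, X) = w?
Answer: 186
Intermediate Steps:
G = 2 (G = -1*(-2) = 2)
23*B(-1/1 + 5/(-1)) + G = 23*8 + 2 = 184 + 2 = 186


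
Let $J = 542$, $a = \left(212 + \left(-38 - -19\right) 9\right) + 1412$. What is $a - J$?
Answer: $911$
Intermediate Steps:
$a = 1453$ ($a = \left(212 + \left(-38 + 19\right) 9\right) + 1412 = \left(212 - 171\right) + 1412 = 41 + 1412 = 1453$)
$a - J = 1453 - 542 = 911$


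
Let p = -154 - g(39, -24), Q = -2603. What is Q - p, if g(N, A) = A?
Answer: -2473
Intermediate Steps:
p = -130 (p = -154 - 1*(-24) = -154 + 24 = -130)
Q - p = -2603 - 1*(-130) = -2603 + 130 = -2473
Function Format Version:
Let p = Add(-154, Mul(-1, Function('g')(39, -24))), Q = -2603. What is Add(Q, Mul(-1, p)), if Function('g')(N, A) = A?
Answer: -2473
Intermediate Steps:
p = -130 (p = Add(-154, Mul(-1, -24)) = Add(-154, 24) = -130)
Add(Q, Mul(-1, p)) = Add(-2603, Mul(-1, -130)) = Add(-2603, 130) = -2473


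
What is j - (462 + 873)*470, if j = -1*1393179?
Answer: -2020629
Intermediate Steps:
j = -1393179
j - (462 + 873)*470 = -1393179 - (462 + 873)*470 = -1393179 - 1335*470 = -1393179 - 1*627450 = -1393179 - 627450 = -2020629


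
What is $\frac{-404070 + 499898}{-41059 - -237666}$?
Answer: $\frac{95828}{196607} \approx 0.48741$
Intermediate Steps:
$\frac{-404070 + 499898}{-41059 - -237666} = \frac{95828}{-41059 + 237666} = \frac{95828}{196607}$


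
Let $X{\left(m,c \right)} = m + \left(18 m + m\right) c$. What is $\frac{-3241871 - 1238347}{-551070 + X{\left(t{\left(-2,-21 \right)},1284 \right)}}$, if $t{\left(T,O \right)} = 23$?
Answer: $- \frac{4480218}{10061} \approx -445.31$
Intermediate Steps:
$X{\left(m,c \right)} = m + 19 c m$ ($X{\left(m,c \right)} = m + 19 m c = m + 19 c m$)
$\frac{-3241871 - 1238347}{-551070 + X{\left(t{\left(-2,-21 \right)},1284 \right)}} = \frac{-3241871 - 1238347}{-551070 + 23 \left(1 + 19 \cdot 1284\right)} = - \frac{4480218}{-551070 + 23 \left(1 + 24396\right)} = - \frac{4480218}{-551070 + 23 \cdot 24397} = - \frac{4480218}{-551070 + 561131} = - \frac{4480218}{10061}$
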